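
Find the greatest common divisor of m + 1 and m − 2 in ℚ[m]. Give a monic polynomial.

Apply the Euclidean algorithm:
  m + 1 = (m − 2) + (3)
  m − 2 = ((1/3)m − 2/3)(3) + (0)
The last nonzero remainder is the constant 3, so the polynomials are coprime and gcd = 1.

1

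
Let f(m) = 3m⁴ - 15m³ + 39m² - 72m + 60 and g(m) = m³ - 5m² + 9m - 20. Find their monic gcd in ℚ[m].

m² - m + 5

Apply the Euclidean algorithm:
  3m⁴ - 15m³ + 39m² - 72m + 60 = (3m)(m³ - 5m² + 9m - 20) + (12m² - 12m + 60)
  m³ - 5m² + 9m - 20 = ((1/12)m - 1/3)(12m² - 12m + 60) + (0)
Last nonzero remainder: 12m² - 12m + 60. Dividing through by 12 gives the monic gcd m² - m + 5.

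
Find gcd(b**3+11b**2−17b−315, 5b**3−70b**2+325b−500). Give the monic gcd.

Apply the Euclidean algorithm:
  b**3+11b**2−17b−315 = (1/5)(5b**3−70b**2+325b−500) + (25b**2−82b−215)
  5b**3−70b**2+325b−500 = ((1/5)b−268/125)(25b**2−82b−215) + ((24024/125)b−24024/25)
  25b**2−82b−215 = ((3125/24024)b+5375/24024)((24024/125)b−24024/25) + (0)
Last nonzero remainder: (24024/125)b−24024/25. Dividing through by 24024/125 gives the monic gcd b−5.

b−5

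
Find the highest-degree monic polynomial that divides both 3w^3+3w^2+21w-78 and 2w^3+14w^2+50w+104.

Apply the Euclidean algorithm:
  3w^3+3w^2+21w-78 = (3/2)(2w^3+14w^2+50w+104) + (-18w^2-54w-234)
  2w^3+14w^2+50w+104 = (-(1/9)w-4/9)(-18w^2-54w-234) + (0)
Last nonzero remainder: -18w^2-54w-234. Dividing through by -18 gives the monic gcd w^2+3w+13.

w^2+3w+13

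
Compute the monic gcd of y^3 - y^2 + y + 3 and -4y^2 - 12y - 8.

Apply the Euclidean algorithm:
  y^3 - y^2 + y + 3 = (-(1/4)y + 1)(-4y^2 - 12y - 8) + (11y + 11)
  -4y^2 - 12y - 8 = (-(4/11)y - 8/11)(11y + 11) + (0)
Last nonzero remainder: 11y + 11. Dividing through by 11 gives the monic gcd y + 1.

y + 1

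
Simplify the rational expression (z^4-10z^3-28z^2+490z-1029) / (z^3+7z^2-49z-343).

Euclidean algorithm in ℚ[z]:
  z^4-10z^3-28z^2+490z-1029 = (z-17)(z^3+7z^2-49z-343) + (140z^2-6860)
  z^3+7z^2-49z-343 = ((1/140)z+1/20)(140z^2-6860) + (0)
Last nonzero remainder: 140z^2-6860. Dividing through by 140 gives the monic gcd z^2-49.
Cancel z^2-49 from numerator and denominator to get the reduced form.

(z^2-10z+21)/(z+7)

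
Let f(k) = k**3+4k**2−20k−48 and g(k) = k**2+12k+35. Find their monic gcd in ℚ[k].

Apply the Euclidean algorithm:
  k**3+4k**2−20k−48 = (k−8)(k**2+12k+35) + (41k+232)
  k**2+12k+35 = ((1/41)k+260/1681)(41k+232) + (−1485/1681)
  41k+232 = (−(68921/1485)k−389992/1485)(−1485/1681) + (0)
The last nonzero remainder is the constant −1485/1681, so the polynomials are coprime and gcd = 1.

1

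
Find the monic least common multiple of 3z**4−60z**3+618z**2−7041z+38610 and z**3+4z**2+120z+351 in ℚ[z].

Apply the Euclidean algorithm:
  3z**4−60z**3+618z**2−7041z+38610 = (3z−72)(z**3+4z**2+120z+351) + (546z**2+546z+63882)
  z**3+4z**2+120z+351 = ((1/546)z+1/182)(546z**2+546z+63882) + (0)
Last nonzero remainder: 546z**2+546z+63882. Dividing through by 546 gives the monic gcd z**2+z+117.
Then lcm(f, g) = f·g / gcd(f, g); expanding and making the result monic gives the answer.

z**5−17z**4+146z**3−1729z**2+5829z+38610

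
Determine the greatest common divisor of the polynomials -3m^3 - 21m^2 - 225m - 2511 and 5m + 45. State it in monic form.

Euclidean algorithm in ℚ[m]:
  -3m^3 - 21m^2 - 225m - 2511 = (-(3/5)m^2 + (6/5)m - 279/5)(5m + 45) + (0)
Last nonzero remainder: 5m + 45. Dividing through by 5 gives the monic gcd m + 9.

m + 9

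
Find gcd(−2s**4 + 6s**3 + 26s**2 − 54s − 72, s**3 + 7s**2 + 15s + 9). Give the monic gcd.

s**2 + 4s + 3

Repeated division with remainder:
  −2s**4 + 6s**3 + 26s**2 − 54s − 72 = (−2s + 20)(s**3 + 7s**2 + 15s + 9) + (−84s**2 − 336s − 252)
  s**3 + 7s**2 + 15s + 9 = (−(1/84)s − 1/28)(−84s**2 − 336s − 252) + (0)
Last nonzero remainder: −84s**2 − 336s − 252. Dividing through by −84 gives the monic gcd s**2 + 4s + 3.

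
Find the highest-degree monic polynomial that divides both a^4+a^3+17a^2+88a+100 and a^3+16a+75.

Apply the Euclidean algorithm:
  a^4+a^3+17a^2+88a+100 = (a+1)(a^3+16a+75) + (a^2−3a+25)
  a^3+16a+75 = (a+3)(a^2−3a+25) + (0)
The last nonzero remainder a^2−3a+25 is already monic.

a^2−3a+25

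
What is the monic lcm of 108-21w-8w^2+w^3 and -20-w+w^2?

Euclidean algorithm in ℚ[w]:
  w^3-8w^2-21w+108 = (w-7)(w^2-w-20) + (-8w-32)
  w^2-w-20 = (-(1/8)w+5/8)(-8w-32) + (0)
Last nonzero remainder: -8w-32. Dividing through by -8 gives the monic gcd w+4.
Then lcm(f, g) = f·g / gcd(f, g); expanding and making the result monic gives the answer.

-540+213w+19w^2-13w^3+w^4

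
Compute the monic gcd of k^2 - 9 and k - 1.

Repeated division with remainder:
  k^2 - 9 = (k + 1)(k - 1) + (-8)
  k - 1 = (-(1/8)k + 1/8)(-8) + (0)
The last nonzero remainder is the constant -8, so the polynomials are coprime and gcd = 1.

1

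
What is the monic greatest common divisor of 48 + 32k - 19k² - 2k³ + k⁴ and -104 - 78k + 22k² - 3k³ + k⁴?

-4 - 3k + k²

Euclidean algorithm in ℚ[k]:
  k⁴ - 2k³ - 19k² + 32k + 48 = (k⁴ - 3k³ + 22k² - 78k - 104) + (k³ - 41k² + 110k + 152)
  k⁴ - 3k³ + 22k² - 78k - 104 = (k + 38)(k³ - 41k² + 110k + 152) + (1470k² - 4410k - 5880)
  k³ - 41k² + 110k + 152 = ((1/1470)k - 19/735)(1470k² - 4410k - 5880) + (0)
Last nonzero remainder: 1470k² - 4410k - 5880. Dividing through by 1470 gives the monic gcd k² - 3k - 4.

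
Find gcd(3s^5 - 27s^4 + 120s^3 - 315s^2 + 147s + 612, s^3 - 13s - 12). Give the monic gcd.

By polynomial division,
  3s^5 - 27s^4 + 120s^3 - 315s^2 + 147s + 612 = (3s^2 - 27s + 159)(s^3 - 13s - 12) + (-630s^2 + 1890s + 2520)
  s^3 - 13s - 12 = (-(1/630)s - 1/210)(-630s^2 + 1890s + 2520) + (0)
Last nonzero remainder: -630s^2 + 1890s + 2520. Dividing through by -630 gives the monic gcd s^2 - 3s - 4.

s^2 - 3s - 4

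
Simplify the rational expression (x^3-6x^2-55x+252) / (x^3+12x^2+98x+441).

(x^2-13x+36)/(x^2+5x+63)

By polynomial division,
  x^3-6x^2-55x+252 = (x^3+12x^2+98x+441) + (-18x^2-153x-189)
  x^3+12x^2+98x+441 = (-(1/18)x-7/36)(-18x^2-153x-189) + ((231/4)x+1617/4)
  -18x^2-153x-189 = (-(24/77)x-36/77)((231/4)x+1617/4) + (0)
Last nonzero remainder: (231/4)x+1617/4. Dividing through by 231/4 gives the monic gcd x+7.
Cancel x+7 from numerator and denominator to get the reduced form.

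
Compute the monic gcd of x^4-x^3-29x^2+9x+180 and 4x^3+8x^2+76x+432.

x+4

Apply the Euclidean algorithm:
  x^4-x^3-29x^2+9x+180 = ((1/4)x-3/4)(4x^3+8x^2+76x+432) + (-42x^2-42x+504)
  4x^3+8x^2+76x+432 = (-(2/21)x-2/21)(-42x^2-42x+504) + (120x+480)
  -42x^2-42x+504 = (-(7/20)x+21/20)(120x+480) + (0)
Last nonzero remainder: 120x+480. Dividing through by 120 gives the monic gcd x+4.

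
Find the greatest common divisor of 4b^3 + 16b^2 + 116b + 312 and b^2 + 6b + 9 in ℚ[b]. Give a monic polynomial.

Apply the Euclidean algorithm:
  4b^3 + 16b^2 + 116b + 312 = (4b − 8)(b^2 + 6b + 9) + (128b + 384)
  b^2 + 6b + 9 = ((1/128)b + 3/128)(128b + 384) + (0)
Last nonzero remainder: 128b + 384. Dividing through by 128 gives the monic gcd b + 3.

b + 3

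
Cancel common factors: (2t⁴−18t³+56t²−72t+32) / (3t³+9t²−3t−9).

(2t³−16t²+40t−32)/(3t²+12t+9)

By polynomial division,
  2t⁴−18t³+56t²−72t+32 = ((2/3)t−8)(3t³+9t²−3t−9) + (130t²−90t−40)
  3t³+9t²−3t−9 = ((3/130)t+72/845)(130t²−90t−40) + ((945/169)t−945/169)
  130t²−90t−40 = ((4394/189)t+1352/189)((945/169)t−945/169) + (0)
Last nonzero remainder: (945/169)t−945/169. Dividing through by 945/169 gives the monic gcd t−1.
Cancel t−1 from numerator and denominator to get the reduced form.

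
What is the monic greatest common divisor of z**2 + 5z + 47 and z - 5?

Euclidean algorithm in ℚ[z]:
  z**2 + 5z + 47 = (z + 10)(z - 5) + (97)
  z - 5 = ((1/97)z - 5/97)(97) + (0)
The last nonzero remainder is the constant 97, so the polynomials are coprime and gcd = 1.

1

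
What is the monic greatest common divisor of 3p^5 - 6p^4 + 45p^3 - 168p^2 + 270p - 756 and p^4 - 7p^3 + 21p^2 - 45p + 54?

By polynomial division,
  3p^5 - 6p^4 + 45p^3 - 168p^2 + 270p - 756 = (3p + 15)(p^4 - 7p^3 + 21p^2 - 45p + 54) + (87p^3 - 348p^2 + 783p - 1566)
  p^4 - 7p^3 + 21p^2 - 45p + 54 = ((1/87)p - 1/29)(87p^3 - 348p^2 + 783p - 1566) + (0)
Last nonzero remainder: 87p^3 - 348p^2 + 783p - 1566. Dividing through by 87 gives the monic gcd p^3 - 4p^2 + 9p - 18.

p^3 - 4p^2 + 9p - 18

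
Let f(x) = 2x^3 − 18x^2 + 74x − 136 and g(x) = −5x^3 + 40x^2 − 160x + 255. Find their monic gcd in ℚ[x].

x^2 − 5x + 17

By polynomial division,
  2x^3 − 18x^2 + 74x − 136 = (−2/5)(−5x^3 + 40x^2 − 160x + 255) + (−2x^2 + 10x − 34)
  −5x^3 + 40x^2 − 160x + 255 = ((5/2)x − 15/2)(−2x^2 + 10x − 34) + (0)
Last nonzero remainder: −2x^2 + 10x − 34. Dividing through by −2 gives the monic gcd x^2 − 5x + 17.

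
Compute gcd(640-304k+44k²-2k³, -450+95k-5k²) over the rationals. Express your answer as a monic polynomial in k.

Repeated division with remainder:
  -2k³+44k²-304k+640 = ((2/5)k-6/5)(-5k²+95k-450) + (-10k+100)
  -5k²+95k-450 = ((1/2)k-9/2)(-10k+100) + (0)
Last nonzero remainder: -10k+100. Dividing through by -10 gives the monic gcd k-10.

-10+k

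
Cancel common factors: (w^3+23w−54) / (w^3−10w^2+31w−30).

Euclidean algorithm in ℚ[w]:
  w^3+23w−54 = (w^3−10w^2+31w−30) + (10w^2−8w−24)
  w^3−10w^2+31w−30 = ((1/10)w−23/25)(10w^2−8w−24) + ((651/25)w−1302/25)
  10w^2−8w−24 = ((250/651)w+100/217)((651/25)w−1302/25) + (0)
Last nonzero remainder: (651/25)w−1302/25. Dividing through by 651/25 gives the monic gcd w−2.
Cancel w−2 from numerator and denominator to get the reduced form.

(w^2+2w+27)/(w^2−8w+15)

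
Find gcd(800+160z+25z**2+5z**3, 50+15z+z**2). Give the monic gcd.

5+z

By polynomial division,
  5z**3+25z**2+160z+800 = (5z−50)(z**2+15z+50) + (660z+3300)
  z**2+15z+50 = ((1/660)z+1/66)(660z+3300) + (0)
Last nonzero remainder: 660z+3300. Dividing through by 660 gives the monic gcd z+5.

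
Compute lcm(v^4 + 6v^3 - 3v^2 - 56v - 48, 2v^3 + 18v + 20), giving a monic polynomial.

v^6 + 5v^5 + v^4 + 7v^3 - 22v^2 - 512v - 480

Apply the Euclidean algorithm:
  v^4 + 6v^3 - 3v^2 - 56v - 48 = ((1/2)v + 3)(2v^3 + 18v + 20) + (-12v^2 - 120v - 108)
  2v^3 + 18v + 20 = (-(1/6)v + 5/3)(-12v^2 - 120v - 108) + (200v + 200)
  -12v^2 - 120v - 108 = (-(3/50)v - 27/50)(200v + 200) + (0)
Last nonzero remainder: 200v + 200. Dividing through by 200 gives the monic gcd v + 1.
Then lcm(f, g) = f·g / gcd(f, g); expanding and making the result monic gives the answer.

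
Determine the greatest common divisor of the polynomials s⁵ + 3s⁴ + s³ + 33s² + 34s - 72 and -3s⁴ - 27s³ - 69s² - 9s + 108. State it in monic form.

s² + 3s - 4

Euclidean algorithm in ℚ[s]:
  s⁵ + 3s⁴ + s³ + 33s² + 34s - 72 = (-(1/3)s + 2)(-3s⁴ - 27s³ - 69s² - 9s + 108) + (32s³ + 168s² + 88s - 288)
  -3s⁴ - 27s³ - 69s² - 9s + 108 = (-(3/32)s - 45/128)(32s³ + 168s² + 88s - 288) + (-(27/16)s² - (81/16)s + 27/4)
  32s³ + 168s² + 88s - 288 = (-(512/27)s - 128/3)(-(27/16)s² - (81/16)s + 27/4) + (0)
Last nonzero remainder: -(27/16)s² - (81/16)s + 27/4. Dividing through by -27/16 gives the monic gcd s² + 3s - 4.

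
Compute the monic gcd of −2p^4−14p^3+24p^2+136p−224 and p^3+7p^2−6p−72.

By polynomial division,
  −2p^4−14p^3+24p^2+136p−224 = (−2p)(p^3+7p^2−6p−72) + (12p^2−8p−224)
  p^3+7p^2−6p−72 = ((1/12)p+23/36)(12p^2−8p−224) + ((160/9)p+640/9)
  12p^2−8p−224 = ((27/40)p−63/20)((160/9)p+640/9) + (0)
Last nonzero remainder: (160/9)p+640/9. Dividing through by 160/9 gives the monic gcd p+4.

p+4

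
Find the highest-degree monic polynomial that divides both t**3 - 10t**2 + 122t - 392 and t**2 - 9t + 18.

1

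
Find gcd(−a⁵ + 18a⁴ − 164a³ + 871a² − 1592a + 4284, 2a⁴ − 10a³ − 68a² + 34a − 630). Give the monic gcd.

a³ − 10a² + 16a − 63

Repeated division with remainder:
  −a⁵ + 18a⁴ − 164a³ + 871a² − 1592a + 4284 = (−(1/2)a + 13/2)(2a⁴ − 10a³ − 68a² + 34a − 630) + (−133a³ + 1330a² − 2128a + 8379)
  2a⁴ − 10a³ − 68a² + 34a − 630 = (−(2/133)a − 10/133)(−133a³ + 1330a² − 2128a + 8379) + (0)
Last nonzero remainder: −133a³ + 1330a² − 2128a + 8379. Dividing through by −133 gives the monic gcd a³ − 10a² + 16a − 63.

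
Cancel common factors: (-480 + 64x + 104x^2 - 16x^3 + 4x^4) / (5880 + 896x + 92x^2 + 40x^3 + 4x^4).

Repeated division with remainder:
  4x^4 - 16x^3 + 104x^2 + 64x - 480 = (4x^4 + 40x^3 + 92x^2 + 896x + 5880) + (-56x^3 + 12x^2 - 832x - 6360)
  4x^4 + 40x^3 + 92x^2 + 896x + 5880 = (-(1/14)x - 143/196)(-56x^3 + 12x^2 - 832x - 6360) + ((2025/49)x^2 - (8100/49)x + 60750/49)
  -56x^3 + 12x^2 - 832x - 6360 = (-(2744/2025)x - 10388/2025)((2025/49)x^2 - (8100/49)x + 60750/49) + (0)
Last nonzero remainder: (2025/49)x^2 - (8100/49)x + 60750/49. Dividing through by 2025/49 gives the monic gcd x^2 - 4x + 30.
Cancel x^2 - 4x + 30 from numerator and denominator to get the reduced form.

(-4 + x^2)/(49 + 14x + x^2)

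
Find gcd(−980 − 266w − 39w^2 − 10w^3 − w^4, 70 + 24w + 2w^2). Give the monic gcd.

35 + 12w + w^2

Repeated division with remainder:
  −w^4 − 10w^3 − 39w^2 − 266w − 980 = (−(1/2)w^2 + w − 14)(2w^2 + 24w + 70) + (0)
Last nonzero remainder: 2w^2 + 24w + 70. Dividing through by 2 gives the monic gcd w^2 + 12w + 35.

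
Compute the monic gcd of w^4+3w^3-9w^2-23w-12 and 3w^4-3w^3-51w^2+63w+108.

w^3+2w^2-11w-12

Apply the Euclidean algorithm:
  w^4+3w^3-9w^2-23w-12 = (1/3)(3w^4-3w^3-51w^2+63w+108) + (4w^3+8w^2-44w-48)
  3w^4-3w^3-51w^2+63w+108 = ((3/4)w-9/4)(4w^3+8w^2-44w-48) + (0)
Last nonzero remainder: 4w^3+8w^2-44w-48. Dividing through by 4 gives the monic gcd w^3+2w^2-11w-12.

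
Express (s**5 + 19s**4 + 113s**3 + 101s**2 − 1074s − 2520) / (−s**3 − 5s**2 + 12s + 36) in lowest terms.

(−s**3 − 16s**2 − 83s − 140)/(s + 2)

Apply the Euclidean algorithm:
  s**5 + 19s**4 + 113s**3 + 101s**2 − 1074s − 2520 = (−s**2 − 14s − 55)(−s**3 − 5s**2 + 12s + 36) + (30s**2 + 90s − 540)
  −s**3 − 5s**2 + 12s + 36 = (−(1/30)s − 1/15)(30s**2 + 90s − 540) + (0)
Last nonzero remainder: 30s**2 + 90s − 540. Dividing through by 30 gives the monic gcd s**2 + 3s − 18.
Cancel s**2 + 3s − 18 from numerator and denominator to get the reduced form.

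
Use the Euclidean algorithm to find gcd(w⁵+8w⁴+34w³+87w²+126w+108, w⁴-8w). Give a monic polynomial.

By polynomial division,
  w⁵+8w⁴+34w³+87w²+126w+108 = (w+8)(w⁴-8w) + (34w³+95w²+190w+108)
  w⁴-8w = ((1/34)w-95/1156)(34w³+95w²+190w+108) + ((2565/1156)w²+(2565/578)w+2565/289)
  34w³+95w²+190w+108 = ((39304/2565)w+1156/95)((2565/1156)w²+(2565/578)w+2565/289) + (0)
Last nonzero remainder: (2565/1156)w²+(2565/578)w+2565/289. Dividing through by 2565/1156 gives the monic gcd w²+2w+4.

w²+2w+4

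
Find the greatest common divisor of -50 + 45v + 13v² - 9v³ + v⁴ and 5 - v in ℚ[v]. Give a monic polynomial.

-5 + v

Apply the Euclidean algorithm:
  v⁴ - 9v³ + 13v² + 45v - 50 = (-v³ + 4v² + 7v - 10)(-v + 5) + (0)
Last nonzero remainder: -v + 5. Dividing through by -1 gives the monic gcd v - 5.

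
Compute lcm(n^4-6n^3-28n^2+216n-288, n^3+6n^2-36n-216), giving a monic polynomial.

n^5-64n^3+48n^2+1008n-1728

Repeated division with remainder:
  n^4-6n^3-28n^2+216n-288 = (n-12)(n^3+6n^2-36n-216) + (80n^2-2880)
  n^3+6n^2-36n-216 = ((1/80)n+3/40)(80n^2-2880) + (0)
Last nonzero remainder: 80n^2-2880. Dividing through by 80 gives the monic gcd n^2-36.
Then lcm(f, g) = f·g / gcd(f, g); expanding and making the result monic gives the answer.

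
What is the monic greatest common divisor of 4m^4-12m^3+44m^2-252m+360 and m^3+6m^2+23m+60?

m^2+2m+15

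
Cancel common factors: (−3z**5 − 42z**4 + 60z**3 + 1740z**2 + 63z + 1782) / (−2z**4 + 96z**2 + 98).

(3z**3 + 42z**2 − 63z − 1782)/(2z**2 − 98)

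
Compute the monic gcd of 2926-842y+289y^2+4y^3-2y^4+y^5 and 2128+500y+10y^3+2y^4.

Repeated division with remainder:
  y^5-2y^4+4y^3+289y^2-842y+2926 = ((1/2)y-7/2)(2y^4+10y^3+500y+2128) + (39y^3+39y^2-156y+10374)
  2y^4+10y^3+500y+2128 = ((2/39)y+8/39)(39y^3+39y^2-156y+10374) + (0)
Last nonzero remainder: 39y^3+39y^2-156y+10374. Dividing through by 39 gives the monic gcd y^3+y^2-4y+266.

266-4y+y^2+y^3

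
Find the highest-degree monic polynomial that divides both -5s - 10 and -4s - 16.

1

Euclidean algorithm in ℚ[s]:
  -5s - 10 = (5/4)(-4s - 16) + (10)
  -4s - 16 = (-(2/5)s - 8/5)(10) + (0)
The last nonzero remainder is the constant 10, so the polynomials are coprime and gcd = 1.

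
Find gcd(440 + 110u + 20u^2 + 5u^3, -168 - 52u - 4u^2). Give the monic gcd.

1

By polynomial division,
  5u^3 + 20u^2 + 110u + 440 = (-(5/4)u + 45/4)(-4u^2 - 52u - 168) + (485u + 2330)
  -4u^2 - 52u - 168 = (-(4/485)u - 636/9409)(485u + 2330) + (-98832/9409)
  485u + 2330 = (-(4563365/98832)u - 10961485/49416)(-98832/9409) + (0)
The last nonzero remainder is the constant -98832/9409, so the polynomials are coprime and gcd = 1.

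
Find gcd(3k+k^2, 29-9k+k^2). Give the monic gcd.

1

By polynomial division,
  k^2+3k = (k^2-9k+29) + (12k-29)
  k^2-9k+29 = ((1/12)k-79/144)(12k-29) + (1885/144)
  12k-29 = ((1728/1885)k-144/65)(1885/144) + (0)
The last nonzero remainder is the constant 1885/144, so the polynomials are coprime and gcd = 1.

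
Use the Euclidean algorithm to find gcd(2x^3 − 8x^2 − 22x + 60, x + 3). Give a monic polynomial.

Apply the Euclidean algorithm:
  2x^3 − 8x^2 − 22x + 60 = (2x^2 − 14x + 20)(x + 3) + (0)
The last nonzero remainder x + 3 is already monic.

x + 3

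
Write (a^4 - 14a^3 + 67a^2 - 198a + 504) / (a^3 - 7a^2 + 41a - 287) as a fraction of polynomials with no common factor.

(a^3 - 7a^2 + 18a - 72)/(a^2 + 41)

Repeated division with remainder:
  a^4 - 14a^3 + 67a^2 - 198a + 504 = (a - 7)(a^3 - 7a^2 + 41a - 287) + (-23a^2 + 376a - 1505)
  a^3 - 7a^2 + 41a - 287 = (-(1/23)a - 215/529)(-23a^2 + 376a - 1505) + ((67914/529)a - 475398/529)
  -23a^2 + 376a - 1505 = (-(12167/67914)a + 113735/67914)((67914/529)a - 475398/529) + (0)
Last nonzero remainder: (67914/529)a - 475398/529. Dividing through by 67914/529 gives the monic gcd a - 7.
Cancel a - 7 from numerator and denominator to get the reduced form.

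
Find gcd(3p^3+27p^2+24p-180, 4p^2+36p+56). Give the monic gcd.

1

Euclidean algorithm in ℚ[p]:
  3p^3+27p^2+24p-180 = ((3/4)p)(4p^2+36p+56) + (-18p-180)
  4p^2+36p+56 = (-(2/9)p+2/9)(-18p-180) + (96)
  -18p-180 = (-(3/16)p-15/8)(96) + (0)
The last nonzero remainder is the constant 96, so the polynomials are coprime and gcd = 1.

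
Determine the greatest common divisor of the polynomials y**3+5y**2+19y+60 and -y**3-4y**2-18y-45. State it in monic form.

y**2+y+15

Euclidean algorithm in ℚ[y]:
  y**3+5y**2+19y+60 = (-1)(-y**3-4y**2-18y-45) + (y**2+y+15)
  -y**3-4y**2-18y-45 = (-y-3)(y**2+y+15) + (0)
The last nonzero remainder y**2+y+15 is already monic.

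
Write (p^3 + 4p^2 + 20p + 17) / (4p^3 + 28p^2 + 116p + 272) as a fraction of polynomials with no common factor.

Repeated division with remainder:
  p^3 + 4p^2 + 20p + 17 = (1/4)(4p^3 + 28p^2 + 116p + 272) + (−3p^2 − 9p − 51)
  4p^3 + 28p^2 + 116p + 272 = (−(4/3)p − 16/3)(−3p^2 − 9p − 51) + (0)
Last nonzero remainder: −3p^2 − 9p − 51. Dividing through by −3 gives the monic gcd p^2 + 3p + 17.
Cancel p^2 + 3p + 17 from numerator and denominator to get the reduced form.

(p + 1)/(4p + 16)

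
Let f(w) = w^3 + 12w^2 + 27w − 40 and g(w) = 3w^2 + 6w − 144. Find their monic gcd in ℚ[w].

w + 8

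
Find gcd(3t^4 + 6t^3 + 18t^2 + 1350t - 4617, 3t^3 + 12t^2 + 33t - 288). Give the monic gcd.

By polynomial division,
  3t^4 + 6t^3 + 18t^2 + 1350t - 4617 = (t - 2)(3t^3 + 12t^2 + 33t - 288) + (9t^2 + 1704t - 5193)
  3t^3 + 12t^2 + 33t - 288 = ((1/3)t - 556/9)(9t^2 + 1704t - 5193) + ((321100/3)t - 321100)
  9t^2 + 1704t - 5193 = ((27/321100)t + 5193/321100)((321100/3)t - 321100) + (0)
Last nonzero remainder: (321100/3)t - 321100. Dividing through by 321100/3 gives the monic gcd t - 3.

t - 3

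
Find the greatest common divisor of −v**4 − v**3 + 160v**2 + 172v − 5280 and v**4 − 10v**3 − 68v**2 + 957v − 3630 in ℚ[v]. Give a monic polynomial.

Repeated division with remainder:
  −v**4 − v**3 + 160v**2 + 172v − 5280 = (−1)(v**4 − 10v**3 − 68v**2 + 957v − 3630) + (−11v**3 + 92v**2 + 1129v − 8910)
  v**4 − 10v**3 − 68v**2 + 957v − 3630 = (−(1/11)v + 18/121)(−11v**3 + 92v**2 + 1129v − 8910) + ((2535/121)v**2 − (2535/121)v − 25350/11)
  −11v**3 + 92v**2 + 1129v − 8910 = (−(1331/2535)v + 3267/845)((2535/121)v**2 − (2535/121)v − 25350/11) + (0)
Last nonzero remainder: (2535/121)v**2 − (2535/121)v − 25350/11. Dividing through by 2535/121 gives the monic gcd v**2 − v − 110.

v**2 − v − 110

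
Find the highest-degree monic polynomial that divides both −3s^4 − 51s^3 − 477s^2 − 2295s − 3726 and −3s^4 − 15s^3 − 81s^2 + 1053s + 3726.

s^3 + 11s^2 + 93s + 207

By polynomial division,
  −3s^4 − 51s^3 − 477s^2 − 2295s − 3726 = (−3s^4 − 15s^3 − 81s^2 + 1053s + 3726) + (−36s^3 − 396s^2 − 3348s − 7452)
  −3s^4 − 15s^3 − 81s^2 + 1053s + 3726 = ((1/12)s − 1/2)(−36s^3 − 396s^2 − 3348s − 7452) + (0)
Last nonzero remainder: −36s^3 − 396s^2 − 3348s − 7452. Dividing through by −36 gives the monic gcd s^3 + 11s^2 + 93s + 207.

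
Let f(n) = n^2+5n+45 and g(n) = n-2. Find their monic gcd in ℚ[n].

Euclidean algorithm in ℚ[n]:
  n^2+5n+45 = (n+7)(n-2) + (59)
  n-2 = ((1/59)n-2/59)(59) + (0)
The last nonzero remainder is the constant 59, so the polynomials are coprime and gcd = 1.

1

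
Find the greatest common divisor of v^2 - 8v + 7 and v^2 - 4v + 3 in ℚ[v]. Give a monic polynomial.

v - 1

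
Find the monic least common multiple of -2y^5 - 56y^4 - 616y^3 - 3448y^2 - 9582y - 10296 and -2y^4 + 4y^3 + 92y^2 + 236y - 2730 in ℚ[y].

y^7 + 16y^6 + 7y^5 - 992y^4 - 5117y^3 + 7996y^2 + 105909y + 180180

Apply the Euclidean algorithm:
  -2y^5 - 56y^4 - 616y^3 - 3448y^2 - 9582y - 10296 = (y + 30)(-2y^4 + 4y^3 + 92y^2 + 236y - 2730) + (-828y^3 - 6444y^2 - 13932y + 71604)
  -2y^4 + 4y^3 + 92y^2 + 236y - 2730 = ((1/414)y - 25/1058)(-828y^3 - 6444y^2 - 13932y + 71604) + (-(14080/529)y^2 - (140800/529)y - 549120/529)
  -828y^3 - 6444y^2 - 13932y + 71604 = ((109503/3520)y - 242811/3520)(-(14080/529)y^2 - (140800/529)y - 549120/529) + (0)
Last nonzero remainder: -(14080/529)y^2 - (140800/529)y - 549120/529. Dividing through by -14080/529 gives the monic gcd y^2 + 10y + 39.
Then lcm(f, g) = f·g / gcd(f, g); expanding and making the result monic gives the answer.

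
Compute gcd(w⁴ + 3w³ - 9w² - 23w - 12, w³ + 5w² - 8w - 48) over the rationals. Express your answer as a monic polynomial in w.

By polynomial division,
  w⁴ + 3w³ - 9w² - 23w - 12 = (w - 2)(w³ + 5w² - 8w - 48) + (9w² + 9w - 108)
  w³ + 5w² - 8w - 48 = ((1/9)w + 4/9)(9w² + 9w - 108) + (0)
Last nonzero remainder: 9w² + 9w - 108. Dividing through by 9 gives the monic gcd w² + w - 12.

w² + w - 12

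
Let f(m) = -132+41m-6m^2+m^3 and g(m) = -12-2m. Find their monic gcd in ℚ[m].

Apply the Euclidean algorithm:
  m^3-6m^2+41m-132 = (-(1/2)m^2+6m-113/2)(-2m-12) + (-810)
  -2m-12 = ((1/405)m+2/135)(-810) + (0)
The last nonzero remainder is the constant -810, so the polynomials are coprime and gcd = 1.

1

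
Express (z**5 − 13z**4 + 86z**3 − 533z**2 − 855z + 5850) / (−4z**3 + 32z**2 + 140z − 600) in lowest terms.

(−z**3 − 56z − 195)/(4z + 20)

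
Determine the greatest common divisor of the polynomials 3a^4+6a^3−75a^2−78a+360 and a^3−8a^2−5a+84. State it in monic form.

Euclidean algorithm in ℚ[a]:
  3a^4+6a^3−75a^2−78a+360 = (3a+30)(a^3−8a^2−5a+84) + (180a^2−180a−2160)
  a^3−8a^2−5a+84 = ((1/180)a−7/180)(180a^2−180a−2160) + (0)
Last nonzero remainder: 180a^2−180a−2160. Dividing through by 180 gives the monic gcd a^2−a−12.

a^2−a−12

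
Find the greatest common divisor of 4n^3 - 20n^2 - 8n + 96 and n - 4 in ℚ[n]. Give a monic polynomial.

n - 4

By polynomial division,
  4n^3 - 20n^2 - 8n + 96 = (4n^2 - 4n - 24)(n - 4) + (0)
The last nonzero remainder n - 4 is already monic.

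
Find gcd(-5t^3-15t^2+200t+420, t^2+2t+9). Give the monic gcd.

Repeated division with remainder:
  -5t^3-15t^2+200t+420 = (-5t-5)(t^2+2t+9) + (255t+465)
  t^2+2t+9 = ((1/255)t+1/1445)(255t+465) + (2508/289)
  255t+465 = ((24565/836)t+44795/836)(2508/289) + (0)
The last nonzero remainder is the constant 2508/289, so the polynomials are coprime and gcd = 1.

1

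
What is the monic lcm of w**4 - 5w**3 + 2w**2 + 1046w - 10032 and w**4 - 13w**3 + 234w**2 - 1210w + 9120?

w**6 - 10w**5 + 107w**4 + 636w**3 - 15102w**2 + 133840w - 802560

Repeated division with remainder:
  w**4 - 5w**3 + 2w**2 + 1046w - 10032 = (w**4 - 13w**3 + 234w**2 - 1210w + 9120) + (8w**3 - 232w**2 + 2256w - 19152)
  w**4 - 13w**3 + 234w**2 - 1210w + 9120 = ((1/8)w + 2)(8w**3 - 232w**2 + 2256w - 19152) + (416w**2 - 3328w + 47424)
  8w**3 - 232w**2 + 2256w - 19152 = ((1/52)w - 21/52)(416w**2 - 3328w + 47424) + (0)
Last nonzero remainder: 416w**2 - 3328w + 47424. Dividing through by 416 gives the monic gcd w**2 - 8w + 114.
Then lcm(f, g) = f·g / gcd(f, g); expanding and making the result monic gives the answer.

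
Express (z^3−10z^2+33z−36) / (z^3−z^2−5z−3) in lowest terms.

Repeated division with remainder:
  z^3−10z^2+33z−36 = (z^3−z^2−5z−3) + (−9z^2+38z−33)
  z^3−z^2−5z−3 = (−(1/9)z−29/81)(−9z^2+38z−33) + ((400/81)z−400/27)
  −9z^2+38z−33 = (−(729/400)z+891/400)((400/81)z−400/27) + (0)
Last nonzero remainder: (400/81)z−400/27. Dividing through by 400/81 gives the monic gcd z−3.
Cancel z−3 from numerator and denominator to get the reduced form.

(z^2−7z+12)/(z^2+2z+1)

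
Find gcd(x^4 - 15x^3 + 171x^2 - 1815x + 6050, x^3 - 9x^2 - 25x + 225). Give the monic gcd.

x - 5

Repeated division with remainder:
  x^4 - 15x^3 + 171x^2 - 1815x + 6050 = (x - 6)(x^3 - 9x^2 - 25x + 225) + (142x^2 - 2190x + 7400)
  x^3 - 9x^2 - 25x + 225 = ((1/142)x + 228/5041)(142x^2 - 2190x + 7400) + ((110595/5041)x - 552975/5041)
  142x^2 - 2190x + 7400 = ((715822/110595)x - 1492136/22119)((110595/5041)x - 552975/5041) + (0)
Last nonzero remainder: (110595/5041)x - 552975/5041. Dividing through by 110595/5041 gives the monic gcd x - 5.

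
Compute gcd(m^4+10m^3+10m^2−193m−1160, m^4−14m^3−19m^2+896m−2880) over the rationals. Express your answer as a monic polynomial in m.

Euclidean algorithm in ℚ[m]:
  m^4+10m^3+10m^2−193m−1160 = (m^4−14m^3−19m^2+896m−2880) + (24m^3+29m^2−1089m+1720)
  m^4−14m^3−19m^2+896m−2880 = ((1/24)m−365/576)(24m^3+29m^2−1089m+1720) + ((25777/576)m^2+(25777/192)m−128885/72)
  24m^3+29m^2−1089m+1720 = ((13824/25777)m−24768/25777)((25777/576)m^2+(25777/192)m−128885/72) + (0)
Last nonzero remainder: (25777/576)m^2+(25777/192)m−128885/72. Dividing through by 25777/576 gives the monic gcd m^2+3m−40.

m^2+3m−40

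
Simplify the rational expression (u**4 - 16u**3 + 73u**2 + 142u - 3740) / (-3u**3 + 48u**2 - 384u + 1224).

Repeated division with remainder:
  u**4 - 16u**3 + 73u**2 + 142u - 3740 = (-(1/3)u)(-3u**3 + 48u**2 - 384u + 1224) + (-55u**2 + 550u - 3740)
  -3u**3 + 48u**2 - 384u + 1224 = ((3/55)u - 18/55)(-55u**2 + 550u - 3740) + (0)
Last nonzero remainder: -55u**2 + 550u - 3740. Dividing through by -55 gives the monic gcd u**2 - 10u + 68.
Cancel u**2 - 10u + 68 from numerator and denominator to get the reduced form.

(-u**2 + 6u + 55)/(3u - 18)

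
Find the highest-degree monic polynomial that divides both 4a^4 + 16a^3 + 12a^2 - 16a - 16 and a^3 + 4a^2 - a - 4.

a^2 - 1

By polynomial division,
  4a^4 + 16a^3 + 12a^2 - 16a - 16 = (4a)(a^3 + 4a^2 - a - 4) + (16a^2 - 16)
  a^3 + 4a^2 - a - 4 = ((1/16)a + 1/4)(16a^2 - 16) + (0)
Last nonzero remainder: 16a^2 - 16. Dividing through by 16 gives the monic gcd a^2 - 1.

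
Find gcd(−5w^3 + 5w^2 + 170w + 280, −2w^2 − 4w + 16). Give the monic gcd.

Euclidean algorithm in ℚ[w]:
  −5w^3 + 5w^2 + 170w + 280 = ((5/2)w − 15/2)(−2w^2 − 4w + 16) + (100w + 400)
  −2w^2 − 4w + 16 = (−(1/50)w + 1/25)(100w + 400) + (0)
Last nonzero remainder: 100w + 400. Dividing through by 100 gives the monic gcd w + 4.

w + 4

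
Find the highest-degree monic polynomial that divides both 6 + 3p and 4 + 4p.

Euclidean algorithm in ℚ[p]:
  3p + 6 = (3/4)(4p + 4) + (3)
  4p + 4 = ((4/3)p + 4/3)(3) + (0)
The last nonzero remainder is the constant 3, so the polynomials are coprime and gcd = 1.

1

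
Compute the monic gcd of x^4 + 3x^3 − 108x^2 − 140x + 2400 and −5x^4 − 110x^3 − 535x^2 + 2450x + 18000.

x^2 + 5x − 50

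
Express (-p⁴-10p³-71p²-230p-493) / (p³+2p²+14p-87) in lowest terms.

Euclidean algorithm in ℚ[p]:
  -p⁴-10p³-71p²-230p-493 = (-p-8)(p³+2p²+14p-87) + (-41p²-205p-1189)
  p³+2p²+14p-87 = (-(1/41)p+3/41)(-41p²-205p-1189) + (0)
Last nonzero remainder: -41p²-205p-1189. Dividing through by -41 gives the monic gcd p²+5p+29.
Cancel p²+5p+29 from numerator and denominator to get the reduced form.

(-p²-5p-17)/(p-3)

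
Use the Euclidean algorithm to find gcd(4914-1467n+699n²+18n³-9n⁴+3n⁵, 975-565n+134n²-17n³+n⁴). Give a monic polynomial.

39-7n+n²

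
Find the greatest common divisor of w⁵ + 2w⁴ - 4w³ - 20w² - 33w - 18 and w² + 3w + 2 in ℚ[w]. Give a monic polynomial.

w² + 3w + 2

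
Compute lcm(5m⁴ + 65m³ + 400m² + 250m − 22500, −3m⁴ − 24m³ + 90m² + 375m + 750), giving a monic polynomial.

By polynomial division,
  5m⁴ + 65m³ + 400m² + 250m − 22500 = (−5/3)(−3m⁴ − 24m³ + 90m² + 375m + 750) + (25m³ + 550m² + 875m − 21250)
  −3m⁴ − 24m³ + 90m² + 375m + 750 = (−(3/25)m + 42/25)(25m³ + 550m² + 875m − 21250) + (−729m² − 3645m + 36450)
  25m³ + 550m² + 875m − 21250 = (−(25/729)m − 425/729)(−729m² − 3645m + 36450) + (0)
Last nonzero remainder: −729m² − 3645m + 36450. Dividing through by −729 gives the monic gcd m² + 5m − 50.
Then lcm(f, g) = f·g / gcd(f, g); expanding and making the result monic gives the answer.

m⁶ + 16m⁵ + 124m⁴ + 355m³ − 3950m² − 13250m − 22500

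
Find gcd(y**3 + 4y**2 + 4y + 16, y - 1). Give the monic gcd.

By polynomial division,
  y**3 + 4y**2 + 4y + 16 = (y**2 + 5y + 9)(y - 1) + (25)
  y - 1 = ((1/25)y - 1/25)(25) + (0)
The last nonzero remainder is the constant 25, so the polynomials are coprime and gcd = 1.

1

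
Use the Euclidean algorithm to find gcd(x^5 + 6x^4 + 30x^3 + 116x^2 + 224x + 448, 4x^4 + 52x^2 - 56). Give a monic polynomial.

x^2 + 14

Euclidean algorithm in ℚ[x]:
  x^5 + 6x^4 + 30x^3 + 116x^2 + 224x + 448 = ((1/4)x + 3/2)(4x^4 + 52x^2 - 56) + (17x^3 + 38x^2 + 238x + 532)
  4x^4 + 52x^2 - 56 = ((4/17)x - 152/289)(17x^3 + 38x^2 + 238x + 532) + ((4620/289)x^2 + 64680/289)
  17x^3 + 38x^2 + 238x + 532 = ((4913/4620)x + 5491/2310)((4620/289)x^2 + 64680/289) + (0)
Last nonzero remainder: (4620/289)x^2 + 64680/289. Dividing through by 4620/289 gives the monic gcd x^2 + 14.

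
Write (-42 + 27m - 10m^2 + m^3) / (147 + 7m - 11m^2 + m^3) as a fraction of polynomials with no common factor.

Euclidean algorithm in ℚ[m]:
  m^3 - 10m^2 + 27m - 42 = (m^3 - 11m^2 + 7m + 147) + (m^2 + 20m - 189)
  m^3 - 11m^2 + 7m + 147 = (m - 31)(m^2 + 20m - 189) + (816m - 5712)
  m^2 + 20m - 189 = ((1/816)m + 9/272)(816m - 5712) + (0)
Last nonzero remainder: 816m - 5712. Dividing through by 816 gives the monic gcd m - 7.
Cancel m - 7 from numerator and denominator to get the reduced form.

(6 - 3m + m^2)/(-21 - 4m + m^2)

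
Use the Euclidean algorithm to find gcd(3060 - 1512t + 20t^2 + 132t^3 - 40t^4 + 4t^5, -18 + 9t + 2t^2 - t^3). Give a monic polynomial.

-9 + t^2

Euclidean algorithm in ℚ[t]:
  4t^5 - 40t^4 + 132t^3 + 20t^2 - 1512t + 3060 = (-4t^2 + 32t - 104)(-t^3 + 2t^2 + 9t - 18) + (-132t^2 + 1188)
  -t^3 + 2t^2 + 9t - 18 = ((1/132)t - 1/66)(-132t^2 + 1188) + (0)
Last nonzero remainder: -132t^2 + 1188. Dividing through by -132 gives the monic gcd t^2 - 9.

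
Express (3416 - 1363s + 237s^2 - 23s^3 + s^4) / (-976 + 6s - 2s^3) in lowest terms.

(-56 + 15s - s^2)/(16 + 2s)

Repeated division with remainder:
  s^4 - 23s^3 + 237s^2 - 1363s + 3416 = (-(1/2)s + 23/2)(-2s^3 + 6s - 976) + (240s^2 - 1920s + 14640)
  -2s^3 + 6s - 976 = (-(1/120)s - 1/15)(240s^2 - 1920s + 14640) + (0)
Last nonzero remainder: 240s^2 - 1920s + 14640. Dividing through by 240 gives the monic gcd s^2 - 8s + 61.
Cancel s^2 - 8s + 61 from numerator and denominator to get the reduced form.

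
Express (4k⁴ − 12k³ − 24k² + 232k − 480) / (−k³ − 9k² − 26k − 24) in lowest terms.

Repeated division with remainder:
  4k⁴ − 12k³ − 24k² + 232k − 480 = (−4k + 48)(−k³ − 9k² − 26k − 24) + (304k² + 1384k + 672)
  −k³ − 9k² − 26k − 24 = (−(1/304)k − 169/11552)(304k² + 1384k + 672) + (−(5115/1444)k − 5115/361)
  304k² + 1384k + 672 = (−(438976/5115)k − 80864/1705)(−(5115/1444)k − 5115/361) + (0)
Last nonzero remainder: −(5115/1444)k − 5115/361. Dividing through by −5115/1444 gives the monic gcd k + 4.
Cancel k + 4 from numerator and denominator to get the reduced form.

(−4k³ + 28k² − 88k + 120)/(k² + 5k + 6)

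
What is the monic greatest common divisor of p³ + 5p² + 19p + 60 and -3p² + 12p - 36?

By polynomial division,
  p³ + 5p² + 19p + 60 = (-(1/3)p - 3)(-3p² + 12p - 36) + (43p - 48)
  -3p² + 12p - 36 = (-(3/43)p + 372/1849)(43p - 48) + (-48708/1849)
  43p - 48 = (-(79507/48708)p + 7396/4059)(-48708/1849) + (0)
The last nonzero remainder is the constant -48708/1849, so the polynomials are coprime and gcd = 1.

1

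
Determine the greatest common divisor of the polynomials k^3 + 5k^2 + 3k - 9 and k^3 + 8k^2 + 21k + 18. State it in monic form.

k^2 + 6k + 9

By polynomial division,
  k^3 + 5k^2 + 3k - 9 = (k^3 + 8k^2 + 21k + 18) + (-3k^2 - 18k - 27)
  k^3 + 8k^2 + 21k + 18 = (-(1/3)k - 2/3)(-3k^2 - 18k - 27) + (0)
Last nonzero remainder: -3k^2 - 18k - 27. Dividing through by -3 gives the monic gcd k^2 + 6k + 9.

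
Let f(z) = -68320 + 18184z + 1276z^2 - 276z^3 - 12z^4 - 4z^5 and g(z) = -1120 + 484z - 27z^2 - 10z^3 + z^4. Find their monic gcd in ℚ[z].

140 - 43z - 2z^2 + z^3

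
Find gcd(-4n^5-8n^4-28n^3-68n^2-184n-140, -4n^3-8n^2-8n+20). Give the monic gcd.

n^2+3n+5

By polynomial division,
  -4n^5-8n^4-28n^3-68n^2-184n-140 = (n^2+5)(-4n^3-8n^2-8n+20) + (-48n^2-144n-240)
  -4n^3-8n^2-8n+20 = ((1/12)n-1/12)(-48n^2-144n-240) + (0)
Last nonzero remainder: -48n^2-144n-240. Dividing through by -48 gives the monic gcd n^2+3n+5.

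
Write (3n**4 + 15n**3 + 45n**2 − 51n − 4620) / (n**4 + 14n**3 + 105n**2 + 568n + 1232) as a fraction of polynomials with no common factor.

Repeated division with remainder:
  3n**4 + 15n**3 + 45n**2 − 51n − 4620 = (3)(n**4 + 14n**3 + 105n**2 + 568n + 1232) + (−27n**3 − 270n**2 − 1755n − 8316)
  n**4 + 14n**3 + 105n**2 + 568n + 1232 = (−(1/27)n − 4/27)(−27n**3 − 270n**2 − 1755n − 8316) + (0)
Last nonzero remainder: −27n**3 − 270n**2 − 1755n − 8316. Dividing through by −27 gives the monic gcd n**3 + 10n**2 + 65n + 308.
Cancel n**3 + 10n**2 + 65n + 308 from numerator and denominator to get the reduced form.

(3n − 15)/(n + 4)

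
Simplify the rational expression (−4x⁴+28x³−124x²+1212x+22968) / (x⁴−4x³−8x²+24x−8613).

(−4x−24)/(x+9)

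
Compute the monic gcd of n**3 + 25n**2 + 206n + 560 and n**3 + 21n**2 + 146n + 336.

Repeated division with remainder:
  n**3 + 25n**2 + 206n + 560 = (n**3 + 21n**2 + 146n + 336) + (4n**2 + 60n + 224)
  n**3 + 21n**2 + 146n + 336 = ((1/4)n + 3/2)(4n**2 + 60n + 224) + (0)
Last nonzero remainder: 4n**2 + 60n + 224. Dividing through by 4 gives the monic gcd n**2 + 15n + 56.

n**2 + 15n + 56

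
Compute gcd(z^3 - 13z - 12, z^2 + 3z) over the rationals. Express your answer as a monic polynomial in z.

z + 3

Repeated division with remainder:
  z^3 - 13z - 12 = (z - 3)(z^2 + 3z) + (-4z - 12)
  z^2 + 3z = (-(1/4)z)(-4z - 12) + (0)
Last nonzero remainder: -4z - 12. Dividing through by -4 gives the monic gcd z + 3.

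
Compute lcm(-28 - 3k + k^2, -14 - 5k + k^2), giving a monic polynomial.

-56 - 34k - k^2 + k^3

By polynomial division,
  k^2 - 3k - 28 = (k^2 - 5k - 14) + (2k - 14)
  k^2 - 5k - 14 = ((1/2)k + 1)(2k - 14) + (0)
Last nonzero remainder: 2k - 14. Dividing through by 2 gives the monic gcd k - 7.
Then lcm(f, g) = f·g / gcd(f, g); expanding and making the result monic gives the answer.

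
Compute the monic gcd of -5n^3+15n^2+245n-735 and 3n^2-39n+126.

n-7

Apply the Euclidean algorithm:
  -5n^3+15n^2+245n-735 = (-(5/3)n-50/3)(3n^2-39n+126) + (-195n+1365)
  3n^2-39n+126 = (-(1/65)n+6/65)(-195n+1365) + (0)
Last nonzero remainder: -195n+1365. Dividing through by -195 gives the monic gcd n-7.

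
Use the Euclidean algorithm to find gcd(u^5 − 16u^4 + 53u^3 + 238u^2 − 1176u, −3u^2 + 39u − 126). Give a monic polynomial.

Euclidean algorithm in ℚ[u]:
  u^5 − 16u^4 + 53u^3 + 238u^2 − 1176u = (−(1/3)u^3 + u^2 + (28/3)u)(−3u^2 + 39u − 126) + (0)
Last nonzero remainder: −3u^2 + 39u − 126. Dividing through by −3 gives the monic gcd u^2 − 13u + 42.

u^2 − 13u + 42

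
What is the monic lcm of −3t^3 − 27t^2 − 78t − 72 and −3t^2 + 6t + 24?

t^4 + 5t^3 − 10t^2 − 80t − 96

By polynomial division,
  −3t^3 − 27t^2 − 78t − 72 = (t + 11)(−3t^2 + 6t + 24) + (−168t − 336)
  −3t^2 + 6t + 24 = ((1/56)t − 1/14)(−168t − 336) + (0)
Last nonzero remainder: −168t − 336. Dividing through by −168 gives the monic gcd t + 2.
Then lcm(f, g) = f·g / gcd(f, g); expanding and making the result monic gives the answer.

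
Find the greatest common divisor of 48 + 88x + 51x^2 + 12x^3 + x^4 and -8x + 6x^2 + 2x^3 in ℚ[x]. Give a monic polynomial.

4 + x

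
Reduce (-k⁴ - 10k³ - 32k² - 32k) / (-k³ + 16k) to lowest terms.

(k² + 6k + 8)/(k - 4)

By polynomial division,
  -k⁴ - 10k³ - 32k² - 32k = (k + 10)(-k³ + 16k) + (-48k² - 192k)
  -k³ + 16k = ((1/48)k - 1/12)(-48k² - 192k) + (0)
Last nonzero remainder: -48k² - 192k. Dividing through by -48 gives the monic gcd k² + 4k.
Cancel k² + 4k from numerator and denominator to get the reduced form.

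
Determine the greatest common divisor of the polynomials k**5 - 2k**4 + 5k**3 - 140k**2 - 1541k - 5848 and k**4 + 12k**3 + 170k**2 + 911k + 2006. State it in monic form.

k**2 + 7k + 17

Apply the Euclidean algorithm:
  k**5 - 2k**4 + 5k**3 - 140k**2 - 1541k - 5848 = (k - 14)(k**4 + 12k**3 + 170k**2 + 911k + 2006) + (3k**3 + 1329k**2 + 9207k + 22236)
  k**4 + 12k**3 + 170k**2 + 911k + 2006 = ((1/3)k - 431/3)(3k**3 + 1329k**2 + 9207k + 22236) + (188034k**2 + 1316238k + 3196578)
  3k**3 + 1329k**2 + 9207k + 22236 = ((1/62678)k + 218/31339)(188034k**2 + 1316238k + 3196578) + (0)
Last nonzero remainder: 188034k**2 + 1316238k + 3196578. Dividing through by 188034 gives the monic gcd k**2 + 7k + 17.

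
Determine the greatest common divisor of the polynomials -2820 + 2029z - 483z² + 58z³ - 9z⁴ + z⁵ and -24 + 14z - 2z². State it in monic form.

12 - 7z + z²

Euclidean algorithm in ℚ[z]:
  z⁵ - 9z⁴ + 58z³ - 483z² + 2029z - 2820 = (-(1/2)z³ + z² - 16z + 235/2)(-2z² + 14z - 24) + (0)
Last nonzero remainder: -2z² + 14z - 24. Dividing through by -2 gives the monic gcd z² - 7z + 12.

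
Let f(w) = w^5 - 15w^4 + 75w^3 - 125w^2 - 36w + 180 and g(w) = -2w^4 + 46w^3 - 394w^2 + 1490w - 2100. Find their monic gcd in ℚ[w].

By polynomial division,
  w^5 - 15w^4 + 75w^3 - 125w^2 - 36w + 180 = (-(1/2)w - 4)(-2w^4 + 46w^3 - 394w^2 + 1490w - 2100) + (62w^3 - 956w^2 + 4874w - 8220)
  -2w^4 + 46w^3 - 394w^2 + 1490w - 2100 = (-(1/31)w + 235/961)(62w^3 - 956w^2 + 4874w - 8220) + (-(2880/961)w^2 + (31680/961)w - 86400/961)
  62w^3 - 956w^2 + 4874w - 8220 = (-(29791/1440)w + 131657/1440)(-(2880/961)w^2 + (31680/961)w - 86400/961) + (0)
Last nonzero remainder: -(2880/961)w^2 + (31680/961)w - 86400/961. Dividing through by -2880/961 gives the monic gcd w^2 - 11w + 30.

w^2 - 11w + 30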